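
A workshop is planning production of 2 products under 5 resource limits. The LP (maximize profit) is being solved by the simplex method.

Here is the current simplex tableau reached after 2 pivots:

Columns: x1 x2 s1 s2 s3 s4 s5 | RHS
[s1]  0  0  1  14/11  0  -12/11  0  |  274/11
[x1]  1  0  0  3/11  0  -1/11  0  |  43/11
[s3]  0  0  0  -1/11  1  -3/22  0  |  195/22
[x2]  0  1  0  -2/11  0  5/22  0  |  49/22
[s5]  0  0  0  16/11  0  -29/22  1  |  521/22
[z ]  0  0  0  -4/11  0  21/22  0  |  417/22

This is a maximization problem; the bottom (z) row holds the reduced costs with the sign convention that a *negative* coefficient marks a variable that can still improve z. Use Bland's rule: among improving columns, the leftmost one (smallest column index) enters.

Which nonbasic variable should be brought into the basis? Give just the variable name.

s2

Objective-row coefficients: x1: 0, x2: 0, s1: 0, s2: -4/11, s3: 0, s4: 21/22, s5: 0.
Improving columns: s2. Bland's rule picks the smallest column index → s2.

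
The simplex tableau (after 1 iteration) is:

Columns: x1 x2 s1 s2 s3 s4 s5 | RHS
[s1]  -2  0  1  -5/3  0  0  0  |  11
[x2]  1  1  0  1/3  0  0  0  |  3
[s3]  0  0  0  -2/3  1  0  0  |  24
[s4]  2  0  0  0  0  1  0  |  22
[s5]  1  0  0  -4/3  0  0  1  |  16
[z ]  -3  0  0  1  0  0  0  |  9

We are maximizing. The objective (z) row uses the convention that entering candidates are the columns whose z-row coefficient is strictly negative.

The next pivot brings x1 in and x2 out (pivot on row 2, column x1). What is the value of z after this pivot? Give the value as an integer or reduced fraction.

18

Minimum ratio for x1: 3/1 = 3.
z changes by −(z-row coeff of x1)·ratio = −(-3)·3 = 9.
New z = 9 + 9 = 18.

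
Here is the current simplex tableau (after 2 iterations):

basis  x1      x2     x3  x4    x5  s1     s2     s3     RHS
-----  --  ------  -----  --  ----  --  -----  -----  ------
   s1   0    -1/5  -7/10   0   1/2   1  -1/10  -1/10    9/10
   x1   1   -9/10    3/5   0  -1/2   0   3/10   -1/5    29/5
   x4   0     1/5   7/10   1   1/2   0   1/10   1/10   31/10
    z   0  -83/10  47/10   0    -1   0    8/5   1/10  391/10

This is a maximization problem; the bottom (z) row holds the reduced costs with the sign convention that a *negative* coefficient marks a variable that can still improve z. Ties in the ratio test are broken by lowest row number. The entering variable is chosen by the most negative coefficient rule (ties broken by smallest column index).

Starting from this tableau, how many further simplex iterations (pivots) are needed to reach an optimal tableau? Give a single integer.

1

pivot: x2 in, x4 out → z = 671/4
No improving column remains; optimal.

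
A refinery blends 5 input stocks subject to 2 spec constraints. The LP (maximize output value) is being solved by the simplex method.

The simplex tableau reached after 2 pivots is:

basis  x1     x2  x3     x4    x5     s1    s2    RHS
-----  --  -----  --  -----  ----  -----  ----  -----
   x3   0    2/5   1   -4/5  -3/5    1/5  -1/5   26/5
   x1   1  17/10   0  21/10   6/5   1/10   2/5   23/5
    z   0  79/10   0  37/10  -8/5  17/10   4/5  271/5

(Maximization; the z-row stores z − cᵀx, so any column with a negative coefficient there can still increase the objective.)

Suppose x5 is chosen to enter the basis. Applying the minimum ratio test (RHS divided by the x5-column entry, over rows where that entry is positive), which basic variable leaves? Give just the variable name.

x1

Ratios: row 1 (x3): entry -3/5 ≤ 0, skip; row 2 (x1): (23/5)/(6/5) = 23/6.
Minimum ratio 23/6 is in the x1 row, so x1 leaves.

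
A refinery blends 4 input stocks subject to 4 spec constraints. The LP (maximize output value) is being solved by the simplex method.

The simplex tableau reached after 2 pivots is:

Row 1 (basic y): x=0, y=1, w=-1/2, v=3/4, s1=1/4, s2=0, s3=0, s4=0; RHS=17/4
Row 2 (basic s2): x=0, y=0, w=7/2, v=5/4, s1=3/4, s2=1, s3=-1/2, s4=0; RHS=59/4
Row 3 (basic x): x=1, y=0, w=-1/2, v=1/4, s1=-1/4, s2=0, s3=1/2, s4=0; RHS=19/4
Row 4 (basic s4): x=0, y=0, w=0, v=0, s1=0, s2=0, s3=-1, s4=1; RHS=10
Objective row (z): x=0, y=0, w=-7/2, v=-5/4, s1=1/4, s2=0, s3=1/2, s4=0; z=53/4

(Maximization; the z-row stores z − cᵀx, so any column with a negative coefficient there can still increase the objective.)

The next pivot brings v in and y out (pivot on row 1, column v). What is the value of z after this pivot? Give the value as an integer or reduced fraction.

Minimum ratio for v: (17/4)/(3/4) = 17/3.
z changes by −(z-row coeff of v)·ratio = −(-5/4)·(17/3) = 85/12.
New z = 53/4 + (85/12) = 61/3.

61/3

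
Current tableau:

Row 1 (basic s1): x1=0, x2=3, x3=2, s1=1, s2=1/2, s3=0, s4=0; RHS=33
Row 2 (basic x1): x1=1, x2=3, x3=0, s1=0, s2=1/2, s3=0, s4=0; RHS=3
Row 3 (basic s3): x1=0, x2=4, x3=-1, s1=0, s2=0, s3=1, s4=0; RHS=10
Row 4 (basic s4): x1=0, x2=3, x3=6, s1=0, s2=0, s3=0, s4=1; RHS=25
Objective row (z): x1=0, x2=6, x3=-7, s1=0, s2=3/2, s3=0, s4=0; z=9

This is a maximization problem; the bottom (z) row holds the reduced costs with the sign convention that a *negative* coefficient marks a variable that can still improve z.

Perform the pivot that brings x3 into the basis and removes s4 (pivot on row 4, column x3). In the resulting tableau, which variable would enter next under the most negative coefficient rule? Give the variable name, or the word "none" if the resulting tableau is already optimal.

Pivot element 6. New z-row = old z-row − (-7)·(row 4/6).
Updated z-row coefficients: x1: 0, x2: 19/2, x3: 0, s1: 0, s2: 3/2, s3: 0, s4: 7/6.
No coefficient is strictly negative; the tableau after this pivot is optimal.

none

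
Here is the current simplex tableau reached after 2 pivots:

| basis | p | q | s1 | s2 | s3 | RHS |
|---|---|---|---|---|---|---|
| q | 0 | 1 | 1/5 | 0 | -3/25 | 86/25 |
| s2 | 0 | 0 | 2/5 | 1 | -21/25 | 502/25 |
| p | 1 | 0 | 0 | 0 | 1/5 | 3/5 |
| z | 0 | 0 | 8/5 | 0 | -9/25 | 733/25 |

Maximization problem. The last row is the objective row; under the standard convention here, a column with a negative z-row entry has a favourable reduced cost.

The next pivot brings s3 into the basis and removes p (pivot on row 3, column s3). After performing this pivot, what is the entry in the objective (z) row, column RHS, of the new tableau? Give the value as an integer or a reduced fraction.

152/5

Pivot element is row 3, column s3: 1/5.
Normalize row 3: new (row 3, RHS) = (3/5)/(1/5) = 3.
z-row ← z-row − (-9/25)·(new row 3): 733/25 − (-9/25)·3 = 152/5.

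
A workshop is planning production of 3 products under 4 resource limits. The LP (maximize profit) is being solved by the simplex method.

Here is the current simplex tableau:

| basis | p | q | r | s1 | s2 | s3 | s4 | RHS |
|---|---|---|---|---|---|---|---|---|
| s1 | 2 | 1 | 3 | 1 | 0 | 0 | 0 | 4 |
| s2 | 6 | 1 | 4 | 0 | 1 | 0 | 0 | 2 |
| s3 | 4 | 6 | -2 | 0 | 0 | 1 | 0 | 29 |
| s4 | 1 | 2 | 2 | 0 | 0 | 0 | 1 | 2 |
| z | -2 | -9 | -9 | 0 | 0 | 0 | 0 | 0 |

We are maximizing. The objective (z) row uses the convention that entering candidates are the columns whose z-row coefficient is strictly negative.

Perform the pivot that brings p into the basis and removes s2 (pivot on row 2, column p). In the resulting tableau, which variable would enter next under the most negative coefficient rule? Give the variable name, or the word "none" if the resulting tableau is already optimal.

q

Pivot element 6. New z-row = old z-row − (-2)·(row 2/6).
Updated z-row coefficients: p: 0, q: -26/3, r: -23/3, s1: 0, s2: 1/3, s3: 0, s4: 0.
The most negative is -26/3 in column q, so q would enter next.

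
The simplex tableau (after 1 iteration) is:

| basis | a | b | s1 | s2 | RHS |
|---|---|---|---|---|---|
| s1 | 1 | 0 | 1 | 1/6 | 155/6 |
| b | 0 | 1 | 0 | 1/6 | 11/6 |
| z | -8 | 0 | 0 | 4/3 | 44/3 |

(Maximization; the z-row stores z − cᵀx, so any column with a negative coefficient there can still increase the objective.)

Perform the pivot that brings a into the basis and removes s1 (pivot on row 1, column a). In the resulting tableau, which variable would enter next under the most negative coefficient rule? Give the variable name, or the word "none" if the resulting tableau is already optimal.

Pivot element 1. New z-row = old z-row − (-8)·(row 1/1).
Updated z-row coefficients: a: 0, b: 0, s1: 8, s2: 8/3.
No coefficient is strictly negative; the tableau after this pivot is optimal.

none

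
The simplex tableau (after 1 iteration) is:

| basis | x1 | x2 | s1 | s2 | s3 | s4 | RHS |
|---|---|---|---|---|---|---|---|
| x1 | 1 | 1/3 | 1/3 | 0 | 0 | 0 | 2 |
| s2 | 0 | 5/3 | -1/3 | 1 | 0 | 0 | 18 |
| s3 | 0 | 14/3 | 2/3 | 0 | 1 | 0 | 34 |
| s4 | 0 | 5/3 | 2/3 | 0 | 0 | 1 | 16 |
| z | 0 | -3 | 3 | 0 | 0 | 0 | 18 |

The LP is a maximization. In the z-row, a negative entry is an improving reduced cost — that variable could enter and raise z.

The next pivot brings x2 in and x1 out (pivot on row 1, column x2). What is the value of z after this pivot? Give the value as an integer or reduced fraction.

36

Minimum ratio for x2: 2/(1/3) = 6.
z changes by −(z-row coeff of x2)·ratio = −(-3)·6 = 18.
New z = 18 + 18 = 36.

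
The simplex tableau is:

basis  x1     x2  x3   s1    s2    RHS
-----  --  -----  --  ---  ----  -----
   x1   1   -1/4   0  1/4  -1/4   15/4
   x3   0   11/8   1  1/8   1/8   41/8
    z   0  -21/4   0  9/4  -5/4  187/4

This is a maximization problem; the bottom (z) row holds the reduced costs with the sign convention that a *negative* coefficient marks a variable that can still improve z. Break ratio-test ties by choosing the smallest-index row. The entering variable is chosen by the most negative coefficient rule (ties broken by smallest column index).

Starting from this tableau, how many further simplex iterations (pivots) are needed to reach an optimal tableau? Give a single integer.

pivot: x2 in, x3 out → z = 1459/22
pivot: s2 in, x2 out → z = 98
No improving column remains; optimal.

2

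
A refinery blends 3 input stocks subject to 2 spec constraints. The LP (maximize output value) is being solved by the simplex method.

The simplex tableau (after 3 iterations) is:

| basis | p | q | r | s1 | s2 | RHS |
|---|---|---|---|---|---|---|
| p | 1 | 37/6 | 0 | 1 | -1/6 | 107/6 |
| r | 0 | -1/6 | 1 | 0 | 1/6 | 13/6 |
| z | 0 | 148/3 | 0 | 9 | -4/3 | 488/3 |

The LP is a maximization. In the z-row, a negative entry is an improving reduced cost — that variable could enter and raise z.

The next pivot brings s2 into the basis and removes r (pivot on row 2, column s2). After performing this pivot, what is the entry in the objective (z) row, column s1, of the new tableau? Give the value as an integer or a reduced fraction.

Pivot element is row 2, column s2: 1/6.
Normalize row 2: new (row 2, s1) = 0/(1/6) = 0.
z-row ← z-row − (-4/3)·(new row 2): 9 − (-4/3)·0 = 9.

9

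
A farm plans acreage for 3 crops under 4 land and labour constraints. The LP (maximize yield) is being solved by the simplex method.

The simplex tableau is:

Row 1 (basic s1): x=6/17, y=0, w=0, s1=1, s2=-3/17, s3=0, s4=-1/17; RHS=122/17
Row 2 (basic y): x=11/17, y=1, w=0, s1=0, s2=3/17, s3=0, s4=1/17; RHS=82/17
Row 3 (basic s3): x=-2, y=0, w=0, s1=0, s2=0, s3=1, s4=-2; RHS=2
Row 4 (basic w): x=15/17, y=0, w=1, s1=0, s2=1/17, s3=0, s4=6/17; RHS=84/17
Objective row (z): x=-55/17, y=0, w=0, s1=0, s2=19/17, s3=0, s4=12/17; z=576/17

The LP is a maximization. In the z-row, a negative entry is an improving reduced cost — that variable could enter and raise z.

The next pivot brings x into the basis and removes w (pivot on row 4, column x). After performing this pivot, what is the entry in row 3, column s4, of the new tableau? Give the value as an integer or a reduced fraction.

Pivot element is row 4, column x: 15/17.
Normalize row 4: new (row 4, s4) = (6/17)/(15/17) = 2/5.
row 3 ← row 3 − (-2)·(new row 4): -2 − (-2)·(2/5) = -6/5.

-6/5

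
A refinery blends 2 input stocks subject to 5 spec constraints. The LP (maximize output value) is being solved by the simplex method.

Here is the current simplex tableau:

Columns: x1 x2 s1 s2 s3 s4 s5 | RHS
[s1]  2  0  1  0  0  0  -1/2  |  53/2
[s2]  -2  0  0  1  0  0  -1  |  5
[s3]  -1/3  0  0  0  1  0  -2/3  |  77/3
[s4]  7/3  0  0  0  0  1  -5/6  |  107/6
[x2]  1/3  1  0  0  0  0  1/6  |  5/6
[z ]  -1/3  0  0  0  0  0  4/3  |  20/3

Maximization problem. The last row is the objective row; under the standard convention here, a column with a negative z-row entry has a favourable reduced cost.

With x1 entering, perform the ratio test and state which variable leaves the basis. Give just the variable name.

Ratios: row 1 (s1): (53/2)/2 = 53/4; row 2 (s2): entry -2 ≤ 0, skip; row 3 (s3): entry -1/3 ≤ 0, skip; row 4 (s4): (107/6)/(7/3) = 107/14; row 5 (x2): (5/6)/(1/3) = 5/2.
Minimum ratio 5/2 is in the x2 row, so x2 leaves.

x2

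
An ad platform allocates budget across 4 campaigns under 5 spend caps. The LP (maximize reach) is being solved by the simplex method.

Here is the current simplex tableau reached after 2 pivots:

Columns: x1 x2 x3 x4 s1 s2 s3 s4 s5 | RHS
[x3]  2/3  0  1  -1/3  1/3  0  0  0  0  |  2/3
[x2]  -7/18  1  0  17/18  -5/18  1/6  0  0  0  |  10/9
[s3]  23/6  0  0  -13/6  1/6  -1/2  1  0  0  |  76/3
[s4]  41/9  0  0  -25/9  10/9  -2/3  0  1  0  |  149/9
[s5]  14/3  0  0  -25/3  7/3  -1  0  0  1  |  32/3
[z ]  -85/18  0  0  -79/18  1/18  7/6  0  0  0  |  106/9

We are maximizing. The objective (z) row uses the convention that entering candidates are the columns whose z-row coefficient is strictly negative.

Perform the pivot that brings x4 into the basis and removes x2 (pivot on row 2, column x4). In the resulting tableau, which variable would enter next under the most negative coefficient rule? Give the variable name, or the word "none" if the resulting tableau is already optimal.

x1

Pivot element 17/18. New z-row = old z-row − (-79/18)·(row 2/(17/18)).
Updated z-row coefficients: x1: -111/17, x2: 79/17, x3: 0, x4: 0, s1: -21/17, s2: 33/17, s3: 0, s4: 0, s5: 0.
The most negative is -111/17 in column x1, so x1 would enter next.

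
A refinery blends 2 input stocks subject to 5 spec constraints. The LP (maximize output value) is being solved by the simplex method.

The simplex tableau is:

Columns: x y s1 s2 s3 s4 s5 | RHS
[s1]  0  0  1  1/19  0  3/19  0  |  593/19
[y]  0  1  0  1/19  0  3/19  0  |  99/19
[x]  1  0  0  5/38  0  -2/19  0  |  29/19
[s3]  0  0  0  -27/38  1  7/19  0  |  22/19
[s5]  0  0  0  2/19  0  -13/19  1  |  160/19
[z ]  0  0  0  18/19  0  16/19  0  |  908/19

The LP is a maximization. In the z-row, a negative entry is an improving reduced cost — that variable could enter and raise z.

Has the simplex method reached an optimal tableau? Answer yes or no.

No objective-row coefficient is strictly negative, so no entering variable exists; the tableau is optimal.

yes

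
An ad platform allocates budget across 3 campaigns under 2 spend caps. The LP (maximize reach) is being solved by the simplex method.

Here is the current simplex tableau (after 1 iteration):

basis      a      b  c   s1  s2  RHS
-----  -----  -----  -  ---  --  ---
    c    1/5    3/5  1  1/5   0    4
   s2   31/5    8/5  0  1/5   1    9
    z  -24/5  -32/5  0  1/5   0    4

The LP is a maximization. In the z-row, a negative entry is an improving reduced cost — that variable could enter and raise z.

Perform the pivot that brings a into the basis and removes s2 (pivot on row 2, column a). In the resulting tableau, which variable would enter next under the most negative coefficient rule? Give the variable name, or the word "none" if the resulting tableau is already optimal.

b

Pivot element 31/5. New z-row = old z-row − (-24/5)·(row 2/(31/5)).
Updated z-row coefficients: a: 0, b: -160/31, c: 0, s1: 11/31, s2: 24/31.
The most negative is -160/31 in column b, so b would enter next.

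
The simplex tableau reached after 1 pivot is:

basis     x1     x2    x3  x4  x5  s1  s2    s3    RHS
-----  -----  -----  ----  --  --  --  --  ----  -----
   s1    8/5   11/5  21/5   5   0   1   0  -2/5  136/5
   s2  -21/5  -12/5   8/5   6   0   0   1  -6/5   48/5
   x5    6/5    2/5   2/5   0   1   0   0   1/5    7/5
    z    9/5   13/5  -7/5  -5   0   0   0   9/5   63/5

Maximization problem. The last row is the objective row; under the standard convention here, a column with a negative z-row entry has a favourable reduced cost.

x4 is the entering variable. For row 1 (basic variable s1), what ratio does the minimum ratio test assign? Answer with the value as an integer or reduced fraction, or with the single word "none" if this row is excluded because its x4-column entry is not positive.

136/25

Ratio = RHS / (x4 entry) = (136/5) / 5 = 136/25.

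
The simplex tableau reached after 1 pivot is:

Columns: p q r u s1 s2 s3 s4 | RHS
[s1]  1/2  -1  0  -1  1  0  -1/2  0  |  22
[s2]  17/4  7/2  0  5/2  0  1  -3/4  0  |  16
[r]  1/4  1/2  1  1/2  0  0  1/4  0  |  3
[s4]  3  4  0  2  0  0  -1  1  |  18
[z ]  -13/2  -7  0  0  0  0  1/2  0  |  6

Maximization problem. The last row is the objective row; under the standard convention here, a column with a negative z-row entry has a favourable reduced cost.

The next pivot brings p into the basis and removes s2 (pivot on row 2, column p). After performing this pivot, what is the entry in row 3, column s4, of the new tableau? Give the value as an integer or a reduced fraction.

0

Pivot element is row 2, column p: 17/4.
Normalize row 2: new (row 2, s4) = 0/(17/4) = 0.
row 3 ← row 3 − (1/4)·(new row 2): 0 − (1/4)·0 = 0.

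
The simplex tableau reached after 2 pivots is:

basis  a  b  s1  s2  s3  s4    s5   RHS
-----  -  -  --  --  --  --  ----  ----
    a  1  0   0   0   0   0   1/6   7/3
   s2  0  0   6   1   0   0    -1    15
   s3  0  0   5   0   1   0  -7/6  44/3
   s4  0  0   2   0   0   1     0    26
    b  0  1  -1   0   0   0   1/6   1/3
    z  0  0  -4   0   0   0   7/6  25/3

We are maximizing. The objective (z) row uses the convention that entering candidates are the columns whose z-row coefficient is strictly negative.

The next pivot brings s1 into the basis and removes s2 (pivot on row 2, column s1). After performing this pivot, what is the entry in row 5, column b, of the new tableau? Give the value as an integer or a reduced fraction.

Pivot element is row 2, column s1: 6.
Normalize row 2: new (row 2, b) = 0/6 = 0.
row 5 ← row 5 − (-1)·(new row 2): 1 − (-1)·0 = 1.

1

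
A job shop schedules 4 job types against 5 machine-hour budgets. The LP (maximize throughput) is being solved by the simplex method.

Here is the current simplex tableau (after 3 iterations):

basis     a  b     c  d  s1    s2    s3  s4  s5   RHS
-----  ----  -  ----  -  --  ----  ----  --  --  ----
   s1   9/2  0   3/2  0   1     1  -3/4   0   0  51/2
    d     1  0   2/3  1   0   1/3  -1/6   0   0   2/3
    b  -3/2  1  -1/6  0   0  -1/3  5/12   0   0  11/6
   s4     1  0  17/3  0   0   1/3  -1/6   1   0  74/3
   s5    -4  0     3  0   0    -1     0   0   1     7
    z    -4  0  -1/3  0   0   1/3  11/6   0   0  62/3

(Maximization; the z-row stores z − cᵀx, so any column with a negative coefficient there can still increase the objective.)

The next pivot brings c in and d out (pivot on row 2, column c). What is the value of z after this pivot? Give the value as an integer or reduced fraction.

Minimum ratio for c: (2/3)/(2/3) = 1.
z changes by −(z-row coeff of c)·ratio = −(-1/3)·1 = 1/3.
New z = 62/3 + (1/3) = 21.

21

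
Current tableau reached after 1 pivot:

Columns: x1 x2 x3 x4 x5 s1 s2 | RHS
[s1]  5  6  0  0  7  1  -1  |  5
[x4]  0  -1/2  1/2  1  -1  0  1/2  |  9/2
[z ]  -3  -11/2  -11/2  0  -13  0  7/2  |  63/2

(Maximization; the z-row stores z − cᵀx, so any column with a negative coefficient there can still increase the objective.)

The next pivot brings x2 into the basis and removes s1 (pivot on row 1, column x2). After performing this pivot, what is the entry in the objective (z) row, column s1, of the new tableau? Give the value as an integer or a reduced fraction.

Pivot element is row 1, column x2: 6.
Normalize row 1: new (row 1, s1) = 1/6 = 1/6.
z-row ← z-row − (-11/2)·(new row 1): 0 − (-11/2)·(1/6) = 11/12.

11/12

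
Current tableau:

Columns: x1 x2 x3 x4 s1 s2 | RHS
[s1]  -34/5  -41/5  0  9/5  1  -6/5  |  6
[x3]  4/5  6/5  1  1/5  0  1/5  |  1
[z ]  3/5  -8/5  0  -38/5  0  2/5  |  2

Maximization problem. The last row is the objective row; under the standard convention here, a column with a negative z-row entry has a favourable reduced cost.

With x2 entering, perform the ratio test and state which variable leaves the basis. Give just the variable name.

x3

Ratios: row 1 (s1): entry -41/5 ≤ 0, skip; row 2 (x3): 1/(6/5) = 5/6.
Minimum ratio 5/6 is in the x3 row, so x3 leaves.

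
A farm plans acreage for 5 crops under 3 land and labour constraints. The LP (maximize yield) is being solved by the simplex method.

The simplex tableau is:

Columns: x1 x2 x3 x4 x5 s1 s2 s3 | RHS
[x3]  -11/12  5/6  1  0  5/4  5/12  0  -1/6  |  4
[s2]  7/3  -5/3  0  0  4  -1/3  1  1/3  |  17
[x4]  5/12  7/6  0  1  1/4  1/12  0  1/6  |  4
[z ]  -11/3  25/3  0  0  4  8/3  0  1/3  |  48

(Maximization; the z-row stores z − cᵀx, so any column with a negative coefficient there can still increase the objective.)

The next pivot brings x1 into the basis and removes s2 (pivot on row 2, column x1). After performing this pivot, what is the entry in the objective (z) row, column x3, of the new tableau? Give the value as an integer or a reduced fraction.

0

Pivot element is row 2, column x1: 7/3.
Normalize row 2: new (row 2, x3) = 0/(7/3) = 0.
z-row ← z-row − (-11/3)·(new row 2): 0 − (-11/3)·0 = 0.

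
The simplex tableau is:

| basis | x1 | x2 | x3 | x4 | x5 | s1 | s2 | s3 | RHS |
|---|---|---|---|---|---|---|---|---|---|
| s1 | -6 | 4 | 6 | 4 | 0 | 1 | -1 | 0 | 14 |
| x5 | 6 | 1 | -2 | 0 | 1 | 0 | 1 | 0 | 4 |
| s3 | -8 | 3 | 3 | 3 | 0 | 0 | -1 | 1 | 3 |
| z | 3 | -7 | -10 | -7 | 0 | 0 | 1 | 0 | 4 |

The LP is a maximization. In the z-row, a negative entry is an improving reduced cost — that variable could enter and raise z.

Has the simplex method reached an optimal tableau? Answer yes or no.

Column x2 has objective-row coefficient -7, which is negative; an improving pivot exists, so not yet optimal.

no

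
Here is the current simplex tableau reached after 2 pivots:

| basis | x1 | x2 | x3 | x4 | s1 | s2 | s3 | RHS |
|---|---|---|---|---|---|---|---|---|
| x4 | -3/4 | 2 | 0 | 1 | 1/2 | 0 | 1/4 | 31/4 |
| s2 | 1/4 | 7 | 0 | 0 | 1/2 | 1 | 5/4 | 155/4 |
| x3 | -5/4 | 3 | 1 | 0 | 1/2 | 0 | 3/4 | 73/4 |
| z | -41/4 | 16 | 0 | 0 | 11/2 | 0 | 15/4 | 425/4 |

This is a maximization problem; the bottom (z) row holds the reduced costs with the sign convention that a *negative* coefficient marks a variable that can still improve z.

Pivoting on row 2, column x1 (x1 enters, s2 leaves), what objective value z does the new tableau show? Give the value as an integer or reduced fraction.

Minimum ratio for x1: (155/4)/(1/4) = 155.
z changes by −(z-row coeff of x1)·ratio = −(-41/4)·155 = 6355/4.
New z = 425/4 + (6355/4) = 1695.

1695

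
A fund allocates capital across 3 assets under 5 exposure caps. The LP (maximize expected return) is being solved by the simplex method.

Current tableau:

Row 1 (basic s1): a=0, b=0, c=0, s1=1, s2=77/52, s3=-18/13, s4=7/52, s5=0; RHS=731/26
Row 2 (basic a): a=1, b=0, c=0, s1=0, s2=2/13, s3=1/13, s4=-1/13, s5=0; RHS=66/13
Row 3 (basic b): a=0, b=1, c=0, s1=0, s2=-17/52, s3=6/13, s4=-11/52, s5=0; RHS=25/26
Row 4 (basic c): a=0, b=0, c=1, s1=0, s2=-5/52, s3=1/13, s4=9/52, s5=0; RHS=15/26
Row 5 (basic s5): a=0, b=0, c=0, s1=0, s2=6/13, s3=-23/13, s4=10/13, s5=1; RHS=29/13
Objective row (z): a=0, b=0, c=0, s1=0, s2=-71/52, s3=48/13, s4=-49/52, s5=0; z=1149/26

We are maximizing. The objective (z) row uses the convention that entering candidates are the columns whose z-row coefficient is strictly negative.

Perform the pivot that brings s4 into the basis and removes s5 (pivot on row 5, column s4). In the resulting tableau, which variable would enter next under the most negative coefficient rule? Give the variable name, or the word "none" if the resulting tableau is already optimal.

Pivot element 10/13. New z-row = old z-row − (-49/52)·(row 5/(10/13)).
Updated z-row coefficients: a: 0, b: 0, c: 0, s1: 0, s2: -4/5, s3: 61/40, s4: 0, s5: 49/40.
The most negative is -4/5 in column s2, so s2 would enter next.

s2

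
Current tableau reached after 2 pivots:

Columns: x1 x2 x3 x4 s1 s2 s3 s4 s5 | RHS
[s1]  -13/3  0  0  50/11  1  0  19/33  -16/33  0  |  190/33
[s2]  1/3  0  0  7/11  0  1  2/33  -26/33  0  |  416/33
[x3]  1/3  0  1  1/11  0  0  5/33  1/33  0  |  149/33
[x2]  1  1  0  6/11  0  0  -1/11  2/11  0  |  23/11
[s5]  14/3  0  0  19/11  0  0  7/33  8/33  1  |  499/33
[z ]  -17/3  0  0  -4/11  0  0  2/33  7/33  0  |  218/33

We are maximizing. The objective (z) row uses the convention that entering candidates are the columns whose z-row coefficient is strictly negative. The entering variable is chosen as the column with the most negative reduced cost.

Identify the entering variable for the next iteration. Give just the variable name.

x1

Objective-row coefficients: x1: -17/3, x2: 0, x3: 0, x4: -4/11, s1: 0, s2: 0, s3: 2/33, s4: 7/33, s5: 0.
The most negative is -17/3 in column x1, so x1 enters.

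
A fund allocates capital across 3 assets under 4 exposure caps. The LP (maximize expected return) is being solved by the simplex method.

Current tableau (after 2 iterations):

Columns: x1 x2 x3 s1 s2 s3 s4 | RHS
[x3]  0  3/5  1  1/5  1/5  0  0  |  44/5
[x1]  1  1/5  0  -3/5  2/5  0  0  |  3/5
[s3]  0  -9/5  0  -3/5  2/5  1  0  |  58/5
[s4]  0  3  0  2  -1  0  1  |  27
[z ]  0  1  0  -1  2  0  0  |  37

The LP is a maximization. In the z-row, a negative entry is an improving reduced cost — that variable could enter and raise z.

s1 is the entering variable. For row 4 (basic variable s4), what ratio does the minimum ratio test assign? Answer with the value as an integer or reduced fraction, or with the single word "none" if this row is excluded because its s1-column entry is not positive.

Ratio = RHS / (s1 entry) = 27 / 2 = 27/2.

27/2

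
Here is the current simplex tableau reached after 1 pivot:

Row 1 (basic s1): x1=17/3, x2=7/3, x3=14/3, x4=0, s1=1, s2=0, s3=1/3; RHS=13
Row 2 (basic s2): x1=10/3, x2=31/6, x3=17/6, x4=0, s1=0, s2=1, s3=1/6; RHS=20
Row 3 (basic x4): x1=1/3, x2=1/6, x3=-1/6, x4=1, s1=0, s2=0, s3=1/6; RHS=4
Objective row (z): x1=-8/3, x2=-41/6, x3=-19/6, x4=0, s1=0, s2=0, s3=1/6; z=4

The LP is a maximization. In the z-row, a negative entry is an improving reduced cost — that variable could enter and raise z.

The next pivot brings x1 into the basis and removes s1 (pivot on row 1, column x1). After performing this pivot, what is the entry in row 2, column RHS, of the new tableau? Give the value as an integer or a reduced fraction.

Pivot element is row 1, column x1: 17/3.
Normalize row 1: new (row 1, RHS) = 13/(17/3) = 39/17.
row 2 ← row 2 − (10/3)·(new row 1): 20 − (10/3)·(39/17) = 210/17.

210/17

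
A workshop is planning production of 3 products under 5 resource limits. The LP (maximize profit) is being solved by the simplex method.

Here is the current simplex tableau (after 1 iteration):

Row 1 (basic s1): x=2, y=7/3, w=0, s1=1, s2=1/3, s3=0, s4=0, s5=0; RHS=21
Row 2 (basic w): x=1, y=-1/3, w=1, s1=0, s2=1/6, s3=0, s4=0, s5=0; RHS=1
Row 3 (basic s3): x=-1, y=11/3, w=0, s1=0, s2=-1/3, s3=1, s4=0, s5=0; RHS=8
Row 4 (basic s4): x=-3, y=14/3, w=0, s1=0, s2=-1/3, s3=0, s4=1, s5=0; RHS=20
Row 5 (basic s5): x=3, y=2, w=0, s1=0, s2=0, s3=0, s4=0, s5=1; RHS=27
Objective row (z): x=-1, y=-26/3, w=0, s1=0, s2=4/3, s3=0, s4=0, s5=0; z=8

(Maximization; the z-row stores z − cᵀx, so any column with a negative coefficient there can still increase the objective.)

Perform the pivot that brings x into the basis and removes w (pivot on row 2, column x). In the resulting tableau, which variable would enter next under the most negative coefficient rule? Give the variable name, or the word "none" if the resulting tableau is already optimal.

y

Pivot element 1. New z-row = old z-row − (-1)·(row 2/1).
Updated z-row coefficients: x: 0, y: -9, w: 1, s1: 0, s2: 3/2, s3: 0, s4: 0, s5: 0.
The most negative is -9 in column y, so y would enter next.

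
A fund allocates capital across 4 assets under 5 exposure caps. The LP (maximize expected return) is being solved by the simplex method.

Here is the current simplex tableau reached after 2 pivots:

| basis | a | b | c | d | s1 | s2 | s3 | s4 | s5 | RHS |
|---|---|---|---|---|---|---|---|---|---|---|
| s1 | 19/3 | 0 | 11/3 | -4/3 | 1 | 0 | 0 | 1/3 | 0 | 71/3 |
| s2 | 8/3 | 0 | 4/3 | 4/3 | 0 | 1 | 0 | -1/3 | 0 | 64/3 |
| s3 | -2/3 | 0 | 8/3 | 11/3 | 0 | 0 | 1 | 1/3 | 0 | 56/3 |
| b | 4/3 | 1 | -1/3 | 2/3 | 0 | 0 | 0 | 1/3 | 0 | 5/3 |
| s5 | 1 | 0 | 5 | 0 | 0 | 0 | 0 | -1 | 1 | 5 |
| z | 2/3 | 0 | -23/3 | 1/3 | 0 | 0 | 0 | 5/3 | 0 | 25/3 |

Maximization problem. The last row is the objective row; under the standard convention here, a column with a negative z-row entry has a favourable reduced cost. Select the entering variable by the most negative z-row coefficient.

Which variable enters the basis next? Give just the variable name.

c

Objective-row coefficients: a: 2/3, b: 0, c: -23/3, d: 1/3, s1: 0, s2: 0, s3: 0, s4: 5/3, s5: 0.
The most negative is -23/3 in column c, so c enters.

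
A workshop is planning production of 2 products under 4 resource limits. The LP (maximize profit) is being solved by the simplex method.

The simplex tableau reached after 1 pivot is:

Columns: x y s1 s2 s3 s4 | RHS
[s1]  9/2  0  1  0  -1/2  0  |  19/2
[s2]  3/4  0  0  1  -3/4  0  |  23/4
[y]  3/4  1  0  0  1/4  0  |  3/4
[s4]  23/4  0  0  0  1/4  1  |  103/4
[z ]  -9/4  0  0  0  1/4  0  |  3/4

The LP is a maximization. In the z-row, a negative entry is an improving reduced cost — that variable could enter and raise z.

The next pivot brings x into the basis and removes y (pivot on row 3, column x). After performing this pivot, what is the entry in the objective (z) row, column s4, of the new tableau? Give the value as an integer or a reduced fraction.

0

Pivot element is row 3, column x: 3/4.
Normalize row 3: new (row 3, s4) = 0/(3/4) = 0.
z-row ← z-row − (-9/4)·(new row 3): 0 − (-9/4)·0 = 0.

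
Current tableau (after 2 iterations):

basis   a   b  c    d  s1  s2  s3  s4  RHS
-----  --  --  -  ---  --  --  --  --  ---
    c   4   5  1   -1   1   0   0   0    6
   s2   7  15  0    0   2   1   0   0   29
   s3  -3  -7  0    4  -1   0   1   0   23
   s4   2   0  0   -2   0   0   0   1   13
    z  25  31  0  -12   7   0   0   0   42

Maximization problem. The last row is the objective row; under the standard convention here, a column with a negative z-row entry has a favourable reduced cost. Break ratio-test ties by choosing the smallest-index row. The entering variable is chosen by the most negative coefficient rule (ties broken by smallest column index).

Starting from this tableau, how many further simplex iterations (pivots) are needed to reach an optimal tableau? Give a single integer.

pivot: d in, s3 out → z = 111
No improving column remains; optimal.

1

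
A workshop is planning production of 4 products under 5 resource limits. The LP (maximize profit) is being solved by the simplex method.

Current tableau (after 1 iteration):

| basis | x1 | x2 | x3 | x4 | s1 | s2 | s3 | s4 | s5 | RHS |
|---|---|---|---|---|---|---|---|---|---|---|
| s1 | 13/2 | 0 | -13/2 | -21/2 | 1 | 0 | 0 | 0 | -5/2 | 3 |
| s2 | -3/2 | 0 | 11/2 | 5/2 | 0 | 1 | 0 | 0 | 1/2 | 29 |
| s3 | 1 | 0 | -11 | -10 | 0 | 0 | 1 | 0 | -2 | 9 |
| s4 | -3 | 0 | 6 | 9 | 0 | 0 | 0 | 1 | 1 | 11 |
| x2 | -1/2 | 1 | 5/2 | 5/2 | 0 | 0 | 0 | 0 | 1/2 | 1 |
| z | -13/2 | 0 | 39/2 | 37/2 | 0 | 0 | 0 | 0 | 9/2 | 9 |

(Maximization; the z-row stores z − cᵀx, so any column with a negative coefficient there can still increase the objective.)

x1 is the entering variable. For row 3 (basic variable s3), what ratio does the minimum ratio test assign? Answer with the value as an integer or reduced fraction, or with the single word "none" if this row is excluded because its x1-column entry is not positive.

Ratio = RHS / (x1 entry) = 9 / 1 = 9.

9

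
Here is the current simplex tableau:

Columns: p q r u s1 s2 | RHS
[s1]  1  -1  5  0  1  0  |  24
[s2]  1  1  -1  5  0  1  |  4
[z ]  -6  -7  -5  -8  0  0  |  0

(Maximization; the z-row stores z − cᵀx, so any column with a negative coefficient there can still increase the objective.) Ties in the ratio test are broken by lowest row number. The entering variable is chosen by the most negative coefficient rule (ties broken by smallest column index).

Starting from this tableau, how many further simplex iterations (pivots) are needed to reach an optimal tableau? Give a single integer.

pivot: u in, s2 out → z = 32/5
pivot: r in, s1 out → z = 952/25
pivot: q in, u out → z = 112
No improving column remains; optimal.

3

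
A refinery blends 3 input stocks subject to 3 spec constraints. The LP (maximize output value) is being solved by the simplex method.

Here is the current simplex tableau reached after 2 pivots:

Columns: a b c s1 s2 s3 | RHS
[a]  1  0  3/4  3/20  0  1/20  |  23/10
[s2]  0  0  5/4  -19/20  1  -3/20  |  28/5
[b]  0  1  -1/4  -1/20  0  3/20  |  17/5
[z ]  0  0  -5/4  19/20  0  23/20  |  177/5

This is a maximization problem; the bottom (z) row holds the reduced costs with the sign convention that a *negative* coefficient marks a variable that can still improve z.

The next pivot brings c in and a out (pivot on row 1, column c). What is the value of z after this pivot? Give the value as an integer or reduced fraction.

Minimum ratio for c: (23/10)/(3/4) = 46/15.
z changes by −(z-row coeff of c)·ratio = −(-5/4)·(46/15) = 23/6.
New z = 177/5 + (23/6) = 1177/30.

1177/30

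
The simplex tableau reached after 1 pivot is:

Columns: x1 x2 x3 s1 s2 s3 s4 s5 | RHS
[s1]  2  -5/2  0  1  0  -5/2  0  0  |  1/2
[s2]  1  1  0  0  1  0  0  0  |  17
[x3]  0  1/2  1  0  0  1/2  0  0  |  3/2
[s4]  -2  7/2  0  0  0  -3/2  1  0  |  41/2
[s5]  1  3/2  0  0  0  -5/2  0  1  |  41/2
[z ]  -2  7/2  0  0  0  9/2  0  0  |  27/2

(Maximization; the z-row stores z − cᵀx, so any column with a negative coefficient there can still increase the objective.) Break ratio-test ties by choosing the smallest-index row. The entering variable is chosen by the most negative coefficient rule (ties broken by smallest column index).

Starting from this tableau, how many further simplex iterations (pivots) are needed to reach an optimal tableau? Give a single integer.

pivot: x1 in, s1 out → z = 14
No improving column remains; optimal.

1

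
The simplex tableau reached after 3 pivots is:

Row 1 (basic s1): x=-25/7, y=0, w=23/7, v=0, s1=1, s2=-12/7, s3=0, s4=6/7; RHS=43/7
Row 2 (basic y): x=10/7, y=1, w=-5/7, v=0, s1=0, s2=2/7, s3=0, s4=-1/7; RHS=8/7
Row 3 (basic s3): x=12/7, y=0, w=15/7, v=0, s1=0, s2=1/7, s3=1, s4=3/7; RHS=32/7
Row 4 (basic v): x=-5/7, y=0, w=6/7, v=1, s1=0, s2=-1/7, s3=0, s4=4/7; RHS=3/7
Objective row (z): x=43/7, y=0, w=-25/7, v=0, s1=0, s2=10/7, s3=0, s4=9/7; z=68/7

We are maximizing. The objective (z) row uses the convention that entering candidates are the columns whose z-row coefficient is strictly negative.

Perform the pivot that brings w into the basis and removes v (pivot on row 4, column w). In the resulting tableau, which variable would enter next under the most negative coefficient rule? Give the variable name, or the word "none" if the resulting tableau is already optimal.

none

Pivot element 6/7. New z-row = old z-row − (-25/7)·(row 4/(6/7)).
Updated z-row coefficients: x: 19/6, y: 0, w: 0, v: 25/6, s1: 0, s2: 5/6, s3: 0, s4: 11/3.
No coefficient is strictly negative; the tableau after this pivot is optimal.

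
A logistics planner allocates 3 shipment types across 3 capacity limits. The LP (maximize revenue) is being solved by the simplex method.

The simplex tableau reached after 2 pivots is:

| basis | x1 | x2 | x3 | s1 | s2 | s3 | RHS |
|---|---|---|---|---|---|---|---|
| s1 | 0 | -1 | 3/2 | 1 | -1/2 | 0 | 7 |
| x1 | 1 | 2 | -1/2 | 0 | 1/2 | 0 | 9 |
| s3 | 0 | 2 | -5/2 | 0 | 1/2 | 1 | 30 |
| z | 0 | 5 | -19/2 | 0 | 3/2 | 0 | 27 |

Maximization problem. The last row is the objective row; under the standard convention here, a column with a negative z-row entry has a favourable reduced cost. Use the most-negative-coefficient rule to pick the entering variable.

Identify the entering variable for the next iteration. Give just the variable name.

Objective-row coefficients: x1: 0, x2: 5, x3: -19/2, s1: 0, s2: 3/2, s3: 0.
The most negative is -19/2 in column x3, so x3 enters.

x3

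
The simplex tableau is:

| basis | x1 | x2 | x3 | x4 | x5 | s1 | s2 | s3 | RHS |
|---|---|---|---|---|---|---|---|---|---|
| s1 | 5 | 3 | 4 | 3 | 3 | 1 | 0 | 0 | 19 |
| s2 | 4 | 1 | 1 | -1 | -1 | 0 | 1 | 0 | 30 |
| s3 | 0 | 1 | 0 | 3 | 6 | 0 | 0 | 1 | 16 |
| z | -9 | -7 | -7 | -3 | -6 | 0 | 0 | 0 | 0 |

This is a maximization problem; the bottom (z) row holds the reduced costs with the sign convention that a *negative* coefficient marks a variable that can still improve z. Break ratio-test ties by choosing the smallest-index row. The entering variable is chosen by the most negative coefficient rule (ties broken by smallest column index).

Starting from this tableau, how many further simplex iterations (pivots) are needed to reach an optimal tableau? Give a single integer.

pivot: x1 in, s1 out → z = 171/5
pivot: x2 in, x1 out → z = 133/3
No improving column remains; optimal.

2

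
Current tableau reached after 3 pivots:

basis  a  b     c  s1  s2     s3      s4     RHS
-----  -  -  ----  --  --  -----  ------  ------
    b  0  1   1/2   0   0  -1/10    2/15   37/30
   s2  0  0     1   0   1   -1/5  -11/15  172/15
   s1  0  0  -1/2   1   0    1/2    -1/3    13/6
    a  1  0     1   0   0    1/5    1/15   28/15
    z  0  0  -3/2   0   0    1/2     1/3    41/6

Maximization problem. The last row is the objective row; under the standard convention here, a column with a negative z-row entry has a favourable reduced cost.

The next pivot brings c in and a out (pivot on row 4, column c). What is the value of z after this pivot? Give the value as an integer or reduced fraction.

Minimum ratio for c: (28/15)/1 = 28/15.
z changes by −(z-row coeff of c)·ratio = −(-3/2)·(28/15) = 14/5.
New z = 41/6 + (14/5) = 289/30.

289/30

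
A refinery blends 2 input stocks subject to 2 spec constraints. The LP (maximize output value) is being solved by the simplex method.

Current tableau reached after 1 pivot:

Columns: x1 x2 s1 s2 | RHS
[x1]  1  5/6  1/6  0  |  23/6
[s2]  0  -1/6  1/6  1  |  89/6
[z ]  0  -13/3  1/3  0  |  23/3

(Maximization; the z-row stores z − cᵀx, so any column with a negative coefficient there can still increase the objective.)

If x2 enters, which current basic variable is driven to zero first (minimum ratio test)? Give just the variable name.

x1

Ratios: row 1 (x1): (23/6)/(5/6) = 23/5; row 2 (s2): entry -1/6 ≤ 0, skip.
Minimum ratio 23/5 is in the x1 row, so x1 leaves.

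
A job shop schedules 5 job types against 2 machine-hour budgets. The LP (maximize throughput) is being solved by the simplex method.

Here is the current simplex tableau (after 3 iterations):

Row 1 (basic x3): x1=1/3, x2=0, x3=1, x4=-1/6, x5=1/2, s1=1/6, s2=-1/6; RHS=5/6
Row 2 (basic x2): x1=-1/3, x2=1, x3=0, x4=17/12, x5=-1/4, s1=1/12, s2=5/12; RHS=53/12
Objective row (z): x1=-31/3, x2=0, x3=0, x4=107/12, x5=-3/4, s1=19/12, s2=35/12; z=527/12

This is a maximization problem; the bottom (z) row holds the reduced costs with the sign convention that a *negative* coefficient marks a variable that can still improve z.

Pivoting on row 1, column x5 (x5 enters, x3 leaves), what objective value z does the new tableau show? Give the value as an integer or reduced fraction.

271/6

Minimum ratio for x5: (5/6)/(1/2) = 5/3.
z changes by −(z-row coeff of x5)·ratio = −(-3/4)·(5/3) = 5/4.
New z = 527/12 + (5/4) = 271/6.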